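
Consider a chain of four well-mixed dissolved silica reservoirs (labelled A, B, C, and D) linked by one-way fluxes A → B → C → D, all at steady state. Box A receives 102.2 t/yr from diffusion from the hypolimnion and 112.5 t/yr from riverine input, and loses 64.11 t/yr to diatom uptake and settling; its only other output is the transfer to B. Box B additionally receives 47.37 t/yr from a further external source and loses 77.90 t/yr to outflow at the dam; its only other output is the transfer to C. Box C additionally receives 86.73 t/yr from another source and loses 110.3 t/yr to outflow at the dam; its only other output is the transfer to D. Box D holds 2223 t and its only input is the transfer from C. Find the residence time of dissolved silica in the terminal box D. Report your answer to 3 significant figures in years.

Box A: F(A→B) = (102.2 + 112.5) − 64.11 = 150.59 t/yr.
Box B: F(B→C) = (150.59 + 47.37) − 77.90 = 120.06 t/yr.
Box C: F(C→D) = (120.06 + 86.73) − 110.3 = 96.490 t/yr.
Box D throughput = its input = 96.490 t/yr; τ = 2223 / 96.490 = 23.04 yr.

23.0 yr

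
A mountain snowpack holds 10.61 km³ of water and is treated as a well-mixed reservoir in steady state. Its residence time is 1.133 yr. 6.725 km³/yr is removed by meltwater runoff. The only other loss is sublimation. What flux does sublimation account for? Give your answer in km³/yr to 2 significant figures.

2.6 km³/yr

Total removal F = M/τ = 10.61 / 1.133 = 9.365 km³/yr.
Sublimation = F − (6.725) = 9.365 − 6.725 = 2.640 km³/yr.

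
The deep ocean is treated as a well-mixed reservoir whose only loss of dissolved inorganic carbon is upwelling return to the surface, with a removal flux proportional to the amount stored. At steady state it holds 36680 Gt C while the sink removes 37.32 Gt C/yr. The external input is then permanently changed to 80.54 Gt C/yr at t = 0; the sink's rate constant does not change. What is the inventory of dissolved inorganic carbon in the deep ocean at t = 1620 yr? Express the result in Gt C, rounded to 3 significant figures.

71000 Gt C

The sink rate constant is k = F₀/M₀ = 37.32/36680 = 0.001017 yr⁻¹.
Solving dM/dt = F₁ − kM with M(0) = M₀ gives M(t) = F₁/k + (M₀ − F₁/k)·e^(−kt).
F₁/k = 80.54/0.001017 = 79159 Gt C; kt = 0.001017 × 1620 = 1.648, e^(−kt) = 0.1924.
M(1620) = 79159 + (36680 − 79159) × 0.1924 = 79159 − 8172 = 70987 Gt C.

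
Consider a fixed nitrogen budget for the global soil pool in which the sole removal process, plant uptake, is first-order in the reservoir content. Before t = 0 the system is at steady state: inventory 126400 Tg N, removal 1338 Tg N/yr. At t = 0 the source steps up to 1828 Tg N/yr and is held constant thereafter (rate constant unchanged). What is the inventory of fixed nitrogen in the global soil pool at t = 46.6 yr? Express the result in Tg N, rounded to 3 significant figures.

144000 Tg N

Residence time τ = M₀/F₀ = 94.47 yr. The eventual steady state is M_∞ = M₀·(F₁/F₀) = 126400 × 1828/1338 = 172690 Tg N.
The anomaly ΔM(t) = M(t) − M_∞ decays as ΔM₀·e^(−t/τ) with ΔM₀ = 126400 − 172690 = −46290 Tg N.
At t = 46.6 yr, e^(−t/τ) = e^(−0.4933) = 0.6106, so ΔM = −28270 Tg N and M = 172690 − 28270 = 144420 Tg N.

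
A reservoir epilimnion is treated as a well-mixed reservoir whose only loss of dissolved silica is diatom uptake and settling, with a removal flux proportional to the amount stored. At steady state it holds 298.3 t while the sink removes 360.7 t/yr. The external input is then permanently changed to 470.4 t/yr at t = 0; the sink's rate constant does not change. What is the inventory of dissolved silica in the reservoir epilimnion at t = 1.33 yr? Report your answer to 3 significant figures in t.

Residence time τ = M₀/F₀ = 0.8270 yr. The eventual steady state is M_∞ = M₀·(F₁/F₀) = 298.3 × 470.4/360.7 = 389.02 t.
The anomaly ΔM(t) = M(t) − M_∞ decays as ΔM₀·e^(−t/τ) with ΔM₀ = 298.3 − 389.02 = −90.72 t.
At t = 1.33 yr, e^(−t/τ) = e^(−1.608) = 0.2002, so ΔM = −18.17 t and M = 389.02 − 18.17 = 370.86 t.

371 t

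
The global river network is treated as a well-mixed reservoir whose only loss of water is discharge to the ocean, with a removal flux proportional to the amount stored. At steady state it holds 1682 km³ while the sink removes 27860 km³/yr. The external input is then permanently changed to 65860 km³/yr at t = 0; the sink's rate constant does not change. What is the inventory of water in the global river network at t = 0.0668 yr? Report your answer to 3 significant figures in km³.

3220 km³

Residence time τ = M₀/F₀ = 0.06037 yr. The eventual steady state is M_∞ = M₀·(F₁/F₀) = 1682 × 65860/27860 = 3976.2 km³.
The anomaly ΔM(t) = M(t) − M_∞ decays as ΔM₀·e^(−t/τ) with ΔM₀ = 1682 − 3976.2 = −2294 km³.
At t = 0.0668 yr, e^(−t/τ) = e^(−1.106) = 0.3307, so ΔM = −758.8 km³ and M = 3976.2 − 758.8 = 3217.4 km³.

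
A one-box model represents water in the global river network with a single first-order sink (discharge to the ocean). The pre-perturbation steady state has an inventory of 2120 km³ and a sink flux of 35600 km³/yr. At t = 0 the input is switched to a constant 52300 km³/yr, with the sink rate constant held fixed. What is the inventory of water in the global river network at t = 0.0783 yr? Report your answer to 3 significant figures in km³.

2850 km³

τ = M₀/F₀ = 2120/35600 = 0.05955 yr; rate constant k = 1/τ.
New steady state M_∞ = F₁/k = F₁·τ = 52300 × 0.05955 = 3114.5 km³.
M(t) = M_∞ + (M₀ − M_∞)·e^(−t/τ); t/τ = 0.0783/0.05955 = 1.315, so e^(−t/τ) = 0.2685.
M(t) = 3114.5 − 994.5 × 0.2685 = 2847.5 km³.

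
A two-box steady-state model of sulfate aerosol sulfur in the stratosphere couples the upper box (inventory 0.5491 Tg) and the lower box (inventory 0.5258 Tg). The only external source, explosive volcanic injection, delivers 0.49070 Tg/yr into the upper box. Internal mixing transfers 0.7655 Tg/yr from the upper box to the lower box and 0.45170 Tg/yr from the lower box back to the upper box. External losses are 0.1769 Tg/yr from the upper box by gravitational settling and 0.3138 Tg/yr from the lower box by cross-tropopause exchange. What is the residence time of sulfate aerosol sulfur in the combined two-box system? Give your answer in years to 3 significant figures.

For the system as a whole, the A↔B exchange is internal and contributes nothing to the throughput; only the external sinks remove mass.
M_total = 0.5491 + 0.5258 = 1.0749 Tg.
ΣF_external_out = 0.1769 + 0.3138 = 0.49070 Tg/yr.
τ = M_total / ΣF_ext = 1.0749 / 0.49070 = 2.191 yr.

2.19 yr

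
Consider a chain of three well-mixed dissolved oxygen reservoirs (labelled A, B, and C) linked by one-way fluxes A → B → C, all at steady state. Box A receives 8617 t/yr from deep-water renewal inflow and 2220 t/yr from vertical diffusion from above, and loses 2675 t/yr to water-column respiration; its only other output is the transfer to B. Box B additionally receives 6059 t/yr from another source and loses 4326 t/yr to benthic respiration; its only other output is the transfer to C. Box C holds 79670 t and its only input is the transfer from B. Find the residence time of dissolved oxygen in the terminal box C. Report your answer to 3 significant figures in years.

8.05 yr

Box A: F(A→B) = (8617 + 2220) − 2675 = 8162.0 t/yr.
Box B: F(B→C) = (8162.0 + 6059) − 4326 = 9895.0 t/yr.
Box C throughput = its input = 9895.0 t/yr; τ = 79670 / 9895.0 = 8.052 yr.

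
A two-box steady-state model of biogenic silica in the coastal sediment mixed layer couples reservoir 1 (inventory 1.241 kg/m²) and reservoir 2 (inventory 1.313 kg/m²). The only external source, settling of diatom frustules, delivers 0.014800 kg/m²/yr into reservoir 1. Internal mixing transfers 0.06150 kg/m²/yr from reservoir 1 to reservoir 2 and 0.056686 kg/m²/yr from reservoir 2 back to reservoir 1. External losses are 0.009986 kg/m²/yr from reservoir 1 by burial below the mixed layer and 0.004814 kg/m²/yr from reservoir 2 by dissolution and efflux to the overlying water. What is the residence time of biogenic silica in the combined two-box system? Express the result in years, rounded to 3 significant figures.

For the system as a whole, the A↔B exchange is internal and contributes nothing to the throughput; only the external sinks remove mass.
M_total = 1.241 + 1.313 = 2.5540 kg/m².
ΣF_external_out = 0.009986 + 0.004814 = 0.014800 kg/m²/yr.
τ = M_total / ΣF_ext = 2.5540 / 0.014800 = 172.6 yr.

173 yr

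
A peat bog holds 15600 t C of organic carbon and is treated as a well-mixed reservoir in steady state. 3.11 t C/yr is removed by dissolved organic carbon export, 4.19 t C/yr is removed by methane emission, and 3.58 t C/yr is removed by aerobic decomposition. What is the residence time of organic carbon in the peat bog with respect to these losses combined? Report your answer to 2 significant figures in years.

Total removal = 3.110 + 4.190 + 3.580 = 10.880 t C/yr.
τ = M / ΣF_out = 15600 / 10.880 = 1434 yr.

1400 yr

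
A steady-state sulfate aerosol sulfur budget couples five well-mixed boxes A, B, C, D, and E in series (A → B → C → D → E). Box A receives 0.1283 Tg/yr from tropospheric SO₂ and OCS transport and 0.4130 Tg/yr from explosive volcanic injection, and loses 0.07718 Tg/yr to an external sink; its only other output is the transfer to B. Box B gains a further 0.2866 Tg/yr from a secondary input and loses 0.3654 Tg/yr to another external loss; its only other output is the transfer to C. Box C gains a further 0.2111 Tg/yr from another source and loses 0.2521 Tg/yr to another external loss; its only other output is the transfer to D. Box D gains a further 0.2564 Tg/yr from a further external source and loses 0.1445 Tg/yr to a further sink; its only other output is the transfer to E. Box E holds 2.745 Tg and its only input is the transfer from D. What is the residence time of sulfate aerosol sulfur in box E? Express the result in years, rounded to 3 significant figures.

Box A: F(A→B) = (0.1283 + 0.4130) − 0.07718 = 0.46412 Tg/yr.
Box B: F(B→C) = (0.46412 + 0.2866) − 0.3654 = 0.38532 Tg/yr.
Box C: F(C→D) = (0.38532 + 0.2111) − 0.2521 = 0.34432 Tg/yr.
Box D: F(D→E) = (0.34432 + 0.2564) − 0.1445 = 0.45622 Tg/yr.
Box E throughput = its input = 0.45622 Tg/yr; τ = 2.745 / 0.45622 = 6.017 yr.

6.02 yr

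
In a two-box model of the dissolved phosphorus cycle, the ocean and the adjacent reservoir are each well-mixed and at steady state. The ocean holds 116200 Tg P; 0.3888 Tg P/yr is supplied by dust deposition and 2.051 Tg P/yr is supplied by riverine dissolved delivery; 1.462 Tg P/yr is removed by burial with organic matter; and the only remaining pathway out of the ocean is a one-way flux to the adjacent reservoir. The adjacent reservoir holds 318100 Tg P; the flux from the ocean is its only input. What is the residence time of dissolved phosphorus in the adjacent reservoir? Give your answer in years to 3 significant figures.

325000 yr

Balance the ocean: ΣF_in = 0.3888 + 2.051 = 2.4398 Tg P/yr.
Flux to the adjacent reservoir = ΣF_in − (1.462) = 0.97780 Tg P/yr.
At steady state the output of the adjacent reservoir equals its input, 0.97780 Tg P/yr.
τ = M / F = 318100 / 0.97780 = 325300 yr.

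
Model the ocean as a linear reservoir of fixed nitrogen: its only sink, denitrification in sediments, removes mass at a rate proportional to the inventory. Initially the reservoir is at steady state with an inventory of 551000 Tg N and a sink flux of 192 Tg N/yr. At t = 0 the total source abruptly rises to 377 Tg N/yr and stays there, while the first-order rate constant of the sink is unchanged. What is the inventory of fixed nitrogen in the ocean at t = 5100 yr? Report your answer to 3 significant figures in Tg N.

992000 Tg N

The sink rate constant is k = F₀/M₀ = 192/551000 = 0.0003485 yr⁻¹.
Solving dM/dt = F₁ − kM with M(0) = M₀ gives M(t) = F₁/k + (M₀ − F₁/k)·e^(−kt).
F₁/k = 377/0.0003485 = 1.0819×10^6 Tg N; kt = 0.0003485 × 5100 = 1.777, e^(−kt) = 0.1691.
M(5100) = 1.0819×10^6 + (551000 − 1.0819×10^6) × 0.1691 = 1.0819×10^6 − 89790 = 992120 Tg N.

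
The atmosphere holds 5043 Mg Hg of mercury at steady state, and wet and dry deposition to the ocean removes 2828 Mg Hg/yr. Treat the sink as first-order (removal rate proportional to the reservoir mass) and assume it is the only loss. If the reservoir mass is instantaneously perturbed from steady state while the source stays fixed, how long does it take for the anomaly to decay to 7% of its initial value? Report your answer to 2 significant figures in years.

For a linear reservoir the anomaly decays as exp(−t/τ) with τ = M/F = 5043/2828 = 1.783 yr.
exp(−t/τ) = 0.07 ⇒ t = −τ ln(0.07) = 1.783 × 2.659 = 4.742 yr.

4.7 yr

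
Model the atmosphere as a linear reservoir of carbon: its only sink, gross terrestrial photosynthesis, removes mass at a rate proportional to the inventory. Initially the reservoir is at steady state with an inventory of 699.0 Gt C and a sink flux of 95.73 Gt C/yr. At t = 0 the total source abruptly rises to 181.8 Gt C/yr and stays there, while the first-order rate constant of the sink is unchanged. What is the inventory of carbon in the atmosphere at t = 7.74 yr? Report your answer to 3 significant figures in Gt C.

1110 Gt C

Residence time τ = M₀/F₀ = 7.302 yr. The eventual steady state is M_∞ = M₀·(F₁/F₀) = 699.0 × 181.8/95.73 = 1327.5 Gt C.
The anomaly ΔM(t) = M(t) − M_∞ decays as ΔM₀·e^(−t/τ) with ΔM₀ = 699.0 − 1327.5 = −628.5 Gt C.
At t = 7.74 yr, e^(−t/τ) = e^(−1.060) = 0.3465, so ΔM = −217.7 Gt C and M = 1327.5 − 217.7 = 1109.7 Gt C.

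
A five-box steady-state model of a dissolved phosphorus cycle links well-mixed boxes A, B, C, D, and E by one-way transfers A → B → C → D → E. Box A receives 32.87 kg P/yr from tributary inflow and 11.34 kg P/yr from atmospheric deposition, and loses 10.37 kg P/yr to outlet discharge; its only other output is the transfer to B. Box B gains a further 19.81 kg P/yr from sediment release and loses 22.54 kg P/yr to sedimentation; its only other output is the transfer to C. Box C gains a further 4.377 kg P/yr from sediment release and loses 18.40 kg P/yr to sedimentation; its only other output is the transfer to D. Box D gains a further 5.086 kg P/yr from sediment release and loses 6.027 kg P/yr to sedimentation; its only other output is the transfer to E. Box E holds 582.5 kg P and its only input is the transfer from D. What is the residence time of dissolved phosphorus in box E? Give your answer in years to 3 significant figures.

36.1 yr

Box A: F(A→B) = (32.87 + 11.34) − 10.37 = 33.840 kg P/yr.
Box B: F(B→C) = (33.840 + 19.81) − 22.54 = 31.110 kg P/yr.
Box C: F(C→D) = (31.110 + 4.377) − 18.40 = 17.087 kg P/yr.
Box D: F(D→E) = (17.087 + 5.086) − 6.027 = 16.146 kg P/yr.
Box E throughput = its input = 16.146 kg P/yr; τ = 582.5 / 16.146 = 36.08 yr.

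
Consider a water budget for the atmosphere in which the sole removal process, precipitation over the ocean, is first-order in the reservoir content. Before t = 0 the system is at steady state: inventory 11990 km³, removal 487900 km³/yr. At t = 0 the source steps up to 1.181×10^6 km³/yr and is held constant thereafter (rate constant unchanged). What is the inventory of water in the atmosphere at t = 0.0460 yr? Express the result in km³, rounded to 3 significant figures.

Residence time τ = M₀/F₀ = 0.02457 yr. The eventual steady state is M_∞ = M₀·(F₁/F₀) = 11990 × 1.181×10^6/487900 = 29023 km³.
The anomaly ΔM(t) = M(t) − M_∞ decays as ΔM₀·e^(−t/τ) with ΔM₀ = 11990 − 29023 = −17030 km³.
At t = 0.0460 yr, e^(−t/τ) = e^(−1.872) = 0.1538, so ΔM = −2620 km³ and M = 29023 − 2620 = 26402 km³.

26400 km³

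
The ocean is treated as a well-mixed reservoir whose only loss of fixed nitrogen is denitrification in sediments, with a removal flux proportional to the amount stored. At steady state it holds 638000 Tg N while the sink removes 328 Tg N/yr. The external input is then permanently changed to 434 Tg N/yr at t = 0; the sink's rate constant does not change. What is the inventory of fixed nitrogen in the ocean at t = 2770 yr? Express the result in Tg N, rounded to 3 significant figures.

τ = M₀/F₀ = 638000/328 = 1945 yr; rate constant k = 1/τ.
New steady state M_∞ = F₁/k = F₁·τ = 434 × 1945 = 844180 Tg N.
M(t) = M_∞ + (M₀ − M_∞)·e^(−t/τ); t/τ = 2770/1945 = 1.424, so e^(−t/τ) = 0.2407.
M(t) = 844180 − 206200 × 0.2407 = 794550 Tg N.

795000 Tg N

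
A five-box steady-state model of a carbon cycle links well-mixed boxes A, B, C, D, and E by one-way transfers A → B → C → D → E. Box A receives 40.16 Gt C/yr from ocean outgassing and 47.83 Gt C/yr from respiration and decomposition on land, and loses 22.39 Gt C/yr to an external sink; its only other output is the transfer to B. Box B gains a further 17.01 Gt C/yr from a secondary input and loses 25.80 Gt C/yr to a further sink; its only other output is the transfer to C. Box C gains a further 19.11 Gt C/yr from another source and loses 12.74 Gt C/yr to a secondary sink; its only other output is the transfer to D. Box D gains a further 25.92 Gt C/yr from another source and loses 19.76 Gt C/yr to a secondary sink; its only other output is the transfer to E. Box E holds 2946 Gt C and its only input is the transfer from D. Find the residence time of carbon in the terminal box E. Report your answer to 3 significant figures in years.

42.5 yr

Box A: F(A→B) = (40.16 + 47.83) − 22.39 = 65.600 Gt C/yr.
Box B: F(B→C) = (65.600 + 17.01) − 25.80 = 56.810 Gt C/yr.
Box C: F(C→D) = (56.810 + 19.11) − 12.74 = 63.180 Gt C/yr.
Box D: F(D→E) = (63.180 + 25.92) − 19.76 = 69.340 Gt C/yr.
Box E throughput = its input = 69.340 Gt C/yr; τ = 2946 / 69.340 = 42.49 yr.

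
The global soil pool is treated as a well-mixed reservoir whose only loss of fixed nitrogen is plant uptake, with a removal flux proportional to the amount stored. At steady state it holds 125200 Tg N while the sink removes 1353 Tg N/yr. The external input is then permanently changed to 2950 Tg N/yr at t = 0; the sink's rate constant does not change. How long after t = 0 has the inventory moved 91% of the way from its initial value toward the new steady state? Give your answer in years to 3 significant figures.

223 yr

τ = M₀/F₀ = 125200/1353 = 92.54 yr.
The remaining gap fraction is e^(−t/τ); 91% covered ⇒ e^(−t/τ) = 0.0900.
t = −τ ln(0.0900) = 92.54 × 2.408 = 222.8 yr.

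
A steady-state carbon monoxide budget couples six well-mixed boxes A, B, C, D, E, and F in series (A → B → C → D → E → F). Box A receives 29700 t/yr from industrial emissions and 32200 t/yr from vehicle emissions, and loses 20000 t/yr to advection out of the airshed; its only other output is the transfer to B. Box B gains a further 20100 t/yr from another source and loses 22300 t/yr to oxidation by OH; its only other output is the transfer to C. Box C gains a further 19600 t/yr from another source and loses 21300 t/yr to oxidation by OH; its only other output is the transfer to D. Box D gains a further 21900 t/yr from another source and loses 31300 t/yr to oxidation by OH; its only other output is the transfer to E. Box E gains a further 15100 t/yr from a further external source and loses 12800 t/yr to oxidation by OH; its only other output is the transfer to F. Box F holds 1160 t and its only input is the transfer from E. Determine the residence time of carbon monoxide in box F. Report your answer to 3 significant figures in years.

Box A: F(A→B) = (29700 + 32200) − 20000 = 41900 t/yr.
Box B: F(B→C) = (41900 + 20100) − 22300 = 39700 t/yr.
Box C: F(C→D) = (39700 + 19600) − 21300 = 38000 t/yr.
Box D: F(D→E) = (38000 + 21900) − 31300 = 28600 t/yr.
Box E: F(E→F) = (28600 + 15100) − 12800 = 30900 t/yr.
Box F throughput = its input = 30900 t/yr; τ = 1160 / 30900 = 0.03754 yr.

0.0375 yr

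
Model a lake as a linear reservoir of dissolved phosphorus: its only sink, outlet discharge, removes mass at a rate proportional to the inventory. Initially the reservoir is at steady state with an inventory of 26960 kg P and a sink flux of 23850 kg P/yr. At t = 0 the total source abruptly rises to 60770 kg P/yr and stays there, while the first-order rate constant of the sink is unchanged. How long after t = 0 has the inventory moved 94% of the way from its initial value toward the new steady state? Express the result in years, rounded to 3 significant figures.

τ = M₀/F₀ = 26960/23850 = 1.130 yr.
The remaining gap fraction is e^(−t/τ); 94% covered ⇒ e^(−t/τ) = 0.0600.
t = −τ ln(0.0600) = 1.130 × 2.813 = 3.180 yr.

3.18 yr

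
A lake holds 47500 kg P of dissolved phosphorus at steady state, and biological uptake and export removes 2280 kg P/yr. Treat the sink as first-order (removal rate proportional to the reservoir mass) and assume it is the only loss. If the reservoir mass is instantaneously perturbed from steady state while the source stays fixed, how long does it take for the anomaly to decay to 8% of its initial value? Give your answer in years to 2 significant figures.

53 yr

For a linear reservoir the anomaly decays as exp(−t/τ) with τ = M/F = 47500/2280 = 20.83 yr.
exp(−t/τ) = 0.08 ⇒ t = −τ ln(0.08) = 20.83 × 2.526 = 52.62 yr.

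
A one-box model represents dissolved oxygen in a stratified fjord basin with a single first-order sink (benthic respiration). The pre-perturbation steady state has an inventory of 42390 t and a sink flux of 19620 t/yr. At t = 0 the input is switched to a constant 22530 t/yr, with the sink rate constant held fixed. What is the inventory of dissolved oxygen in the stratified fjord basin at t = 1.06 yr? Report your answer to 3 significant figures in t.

The sink rate constant is k = F₀/M₀ = 19620/42390 = 0.4628 yr⁻¹.
Solving dM/dt = F₁ − kM with M(0) = M₀ gives M(t) = F₁/k + (M₀ − F₁/k)·e^(−kt).
F₁/k = 22530/0.4628 = 48677 t; kt = 0.4628 × 1.06 = 0.4906, e^(−kt) = 0.6122.
M(1.06) = 48677 + (42390 − 48677) × 0.6122 = 48677 − 3849 = 44828 t.

44800 t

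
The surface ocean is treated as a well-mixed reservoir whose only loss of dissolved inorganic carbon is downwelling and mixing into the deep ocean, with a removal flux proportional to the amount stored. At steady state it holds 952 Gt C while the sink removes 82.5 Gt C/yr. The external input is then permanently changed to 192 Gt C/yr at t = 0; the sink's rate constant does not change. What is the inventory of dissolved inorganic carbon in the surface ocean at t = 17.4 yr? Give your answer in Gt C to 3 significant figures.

1940 Gt C

The sink rate constant is k = F₀/M₀ = 82.5/952 = 0.08666 yr⁻¹.
Solving dM/dt = F₁ − kM with M(0) = M₀ gives M(t) = F₁/k + (M₀ − F₁/k)·e^(−kt).
F₁/k = 192/0.08666 = 2215.6 Gt C; kt = 0.08666 × 17.4 = 1.508, e^(−kt) = 0.2214.
M(17.4) = 2215.6 + (952 − 2215.6) × 0.2214 = 2215.6 − 279.7 = 1935.8 Gt C.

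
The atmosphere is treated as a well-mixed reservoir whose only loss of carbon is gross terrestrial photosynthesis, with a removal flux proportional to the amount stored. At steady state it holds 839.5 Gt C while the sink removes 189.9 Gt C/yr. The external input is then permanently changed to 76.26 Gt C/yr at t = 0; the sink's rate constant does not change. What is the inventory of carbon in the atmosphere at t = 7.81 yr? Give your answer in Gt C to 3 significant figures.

423 Gt C

τ = M₀/F₀ = 839.5/189.9 = 4.421 yr; rate constant k = 1/τ.
New steady state M_∞ = F₁/k = F₁·τ = 76.26 × 4.421 = 337.13 Gt C.
M(t) = M_∞ + (M₀ − M_∞)·e^(−t/τ); t/τ = 7.81/4.421 = 1.767, so e^(−t/τ) = 0.1709.
M(t) = 337.13 + 502.4 × 0.1709 = 422.98 Gt C.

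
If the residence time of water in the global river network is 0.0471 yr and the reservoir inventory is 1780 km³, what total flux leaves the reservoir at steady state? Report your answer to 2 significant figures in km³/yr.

38000 km³/yr

F = M / τ = 1780 / 0.0471 = 37790 km³/yr.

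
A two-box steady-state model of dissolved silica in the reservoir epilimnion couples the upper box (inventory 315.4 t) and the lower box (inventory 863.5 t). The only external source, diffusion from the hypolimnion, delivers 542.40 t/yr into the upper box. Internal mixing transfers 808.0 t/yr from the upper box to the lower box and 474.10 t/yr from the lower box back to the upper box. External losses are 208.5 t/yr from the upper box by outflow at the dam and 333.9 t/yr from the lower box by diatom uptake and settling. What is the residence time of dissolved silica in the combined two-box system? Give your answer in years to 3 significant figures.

Treat the two boxes together as one reservoir: the mixing fluxes between them are internal recycling, so τ = ΣM / Σ(external losses).
M_total = 315.4 + 863.5 = 1178.9 t.
ΣF_external_out = 208.5 + 333.9 = 542.40 t/yr.
τ = M_total / ΣF_ext = 1178.9 / 542.40 = 2.173 yr.

2.17 yr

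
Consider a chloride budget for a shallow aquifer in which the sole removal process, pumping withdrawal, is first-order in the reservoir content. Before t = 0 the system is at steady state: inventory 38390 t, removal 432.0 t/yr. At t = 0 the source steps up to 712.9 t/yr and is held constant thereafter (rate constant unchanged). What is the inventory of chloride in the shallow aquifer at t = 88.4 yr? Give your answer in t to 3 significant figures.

54100 t

The sink rate constant is k = F₀/M₀ = 432.0/38390 = 0.01125 yr⁻¹.
Solving dM/dt = F₁ − kM with M(0) = M₀ gives M(t) = F₁/k + (M₀ − F₁/k)·e^(−kt).
F₁/k = 712.9/0.01125 = 63352 t; kt = 0.01125 × 88.4 = 0.9948, e^(−kt) = 0.3698.
M(88.4) = 63352 + (38390 − 63352) × 0.3698 = 63352 − 9231 = 54121 t.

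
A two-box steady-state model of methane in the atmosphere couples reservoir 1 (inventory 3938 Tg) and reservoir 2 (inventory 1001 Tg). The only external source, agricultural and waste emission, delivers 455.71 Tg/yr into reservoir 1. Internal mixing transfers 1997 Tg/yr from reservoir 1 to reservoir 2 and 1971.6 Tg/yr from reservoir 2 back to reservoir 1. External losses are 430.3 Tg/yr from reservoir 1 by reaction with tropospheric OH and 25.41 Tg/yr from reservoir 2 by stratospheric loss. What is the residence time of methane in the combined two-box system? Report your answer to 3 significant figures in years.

Residence time in the combined system uses the total inventory and the total *external* removal — internal exchanges between the two boxes cancel.
M_total = 3938 + 1001 = 4939.0 Tg.
ΣF_external_out = 430.3 + 25.41 = 455.71 Tg/yr.
τ = M_total / ΣF_ext = 4939.0 / 455.71 = 10.84 yr.

10.8 yr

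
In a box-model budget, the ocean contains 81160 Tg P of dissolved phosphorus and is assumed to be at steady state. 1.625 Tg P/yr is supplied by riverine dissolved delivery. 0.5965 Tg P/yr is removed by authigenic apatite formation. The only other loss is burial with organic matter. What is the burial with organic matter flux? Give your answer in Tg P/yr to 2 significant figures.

1.0 Tg P/yr

At steady state ΣF_in = ΣF_out.
ΣF_in = 1.6250 Tg P/yr.
Burial with organic matter flux = ΣF_in − (0.5965) = 1.6250 − 0.5965 = 1.028 Tg P/yr.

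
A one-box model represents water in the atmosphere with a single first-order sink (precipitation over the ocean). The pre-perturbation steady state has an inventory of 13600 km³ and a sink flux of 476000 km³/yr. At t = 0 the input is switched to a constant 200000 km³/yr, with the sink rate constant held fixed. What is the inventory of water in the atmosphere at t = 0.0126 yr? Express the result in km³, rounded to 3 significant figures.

Residence time τ = M₀/F₀ = 0.02857 yr. The eventual steady state is M_∞ = M₀·(F₁/F₀) = 13600 × 200000/476000 = 5714.3 km³.
The anomaly ΔM(t) = M(t) − M_∞ decays as ΔM₀·e^(−t/τ) with ΔM₀ = 13600 − 5714.3 = 7886 km³.
At t = 0.0126 yr, e^(−t/τ) = e^(−0.4410) = 0.6434, so ΔM = 5074 km³ and M = 5714.3 + 5074 = 10788 km³.

10800 km³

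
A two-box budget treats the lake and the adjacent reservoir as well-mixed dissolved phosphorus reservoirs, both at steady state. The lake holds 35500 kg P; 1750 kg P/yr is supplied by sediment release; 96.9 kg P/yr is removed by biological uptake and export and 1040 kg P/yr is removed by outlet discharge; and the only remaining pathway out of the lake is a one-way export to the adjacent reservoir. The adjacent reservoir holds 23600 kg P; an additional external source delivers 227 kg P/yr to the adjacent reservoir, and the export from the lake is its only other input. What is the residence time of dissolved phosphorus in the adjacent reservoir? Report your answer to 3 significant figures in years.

Balance the lake: ΣF_in = 1750.0 kg P/yr.
Export to the adjacent reservoir = ΣF_in − (96.9 + 1040) = 613.10 kg P/yr.
Total input to the adjacent reservoir = 613.10 + 227 = 840.10 kg P/yr; at steady state this equals its total output.
τ = M / F = 23600 / 840.10 = 28.09 yr.

28.1 yr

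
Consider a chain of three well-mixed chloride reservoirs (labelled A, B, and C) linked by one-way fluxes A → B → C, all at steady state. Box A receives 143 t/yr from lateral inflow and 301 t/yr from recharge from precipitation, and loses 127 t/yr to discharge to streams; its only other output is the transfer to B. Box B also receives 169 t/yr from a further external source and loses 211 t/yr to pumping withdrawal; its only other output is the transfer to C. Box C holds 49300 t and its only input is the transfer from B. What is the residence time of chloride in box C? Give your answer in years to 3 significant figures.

179 yr

Box A: F(A→B) = (143 + 301) − 127 = 317.00 t/yr.
Box B: F(B→C) = (317.00 + 169) − 211 = 275.00 t/yr.
Box C throughput = its input = 275.00 t/yr; τ = 49300 / 275.00 = 179.3 yr.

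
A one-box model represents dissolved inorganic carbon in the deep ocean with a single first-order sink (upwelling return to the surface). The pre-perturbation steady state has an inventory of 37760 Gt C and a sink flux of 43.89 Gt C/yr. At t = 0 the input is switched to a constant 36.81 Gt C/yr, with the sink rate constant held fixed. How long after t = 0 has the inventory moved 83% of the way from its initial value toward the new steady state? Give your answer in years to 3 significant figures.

1520 yr

τ = M₀/F₀ = 37760/43.89 = 860.3 yr.
The remaining gap fraction is e^(−t/τ); 83% covered ⇒ e^(−t/τ) = 0.170.
t = −τ ln(0.170) = 860.3 × 1.772 = 1524 yr.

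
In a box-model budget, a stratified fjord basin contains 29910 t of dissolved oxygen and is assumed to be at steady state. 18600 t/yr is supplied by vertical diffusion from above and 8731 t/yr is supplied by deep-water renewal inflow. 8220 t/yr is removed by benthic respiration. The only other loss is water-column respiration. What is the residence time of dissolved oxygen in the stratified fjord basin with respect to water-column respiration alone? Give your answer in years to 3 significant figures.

1.57 yr

At steady state ΣF_in = ΣF_out.
ΣF_in = 18600 + 8731 = 27331 t/yr.
Water-column respiration flux = ΣF_in − (8220) = 27331 − 8220 = 19110 t/yr.
τ = M / F = 29910 / 19110 = 1.565 yr.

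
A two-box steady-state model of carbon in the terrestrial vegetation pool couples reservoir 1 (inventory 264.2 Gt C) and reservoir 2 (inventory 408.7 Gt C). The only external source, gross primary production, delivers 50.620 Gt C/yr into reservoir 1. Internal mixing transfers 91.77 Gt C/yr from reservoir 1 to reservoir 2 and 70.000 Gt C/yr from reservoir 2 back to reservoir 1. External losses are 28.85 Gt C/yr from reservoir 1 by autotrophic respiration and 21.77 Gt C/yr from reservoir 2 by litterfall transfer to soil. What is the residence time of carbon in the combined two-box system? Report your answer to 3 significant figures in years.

Treat the two boxes together as one reservoir: the mixing fluxes between them are internal recycling, so τ = ΣM / Σ(external losses).
M_total = 264.2 + 408.7 = 672.90 Gt C.
ΣF_external_out = 28.85 + 21.77 = 50.620 Gt C/yr.
τ = M_total / ΣF_ext = 672.90 / 50.620 = 13.29 yr.

13.3 yr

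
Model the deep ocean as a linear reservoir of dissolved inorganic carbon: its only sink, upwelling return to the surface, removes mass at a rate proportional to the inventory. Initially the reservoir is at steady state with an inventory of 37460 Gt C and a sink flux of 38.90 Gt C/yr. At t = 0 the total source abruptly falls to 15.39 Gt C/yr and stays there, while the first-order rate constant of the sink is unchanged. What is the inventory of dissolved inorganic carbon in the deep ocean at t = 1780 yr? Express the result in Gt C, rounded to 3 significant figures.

Residence time τ = M₀/F₀ = 963.0 yr. The eventual steady state is M_∞ = M₀·(F₁/F₀) = 37460 × 15.39/38.90 = 14820 Gt C.
The anomaly ΔM(t) = M(t) − M_∞ decays as ΔM₀·e^(−t/τ) with ΔM₀ = 37460 − 14820 = 22640 Gt C.
At t = 1780 yr, e^(−t/τ) = e^(−1.848) = 0.1575, so ΔM = 3565 Gt C and M = 14820 + 3565 = 18386 Gt C.

18400 Gt C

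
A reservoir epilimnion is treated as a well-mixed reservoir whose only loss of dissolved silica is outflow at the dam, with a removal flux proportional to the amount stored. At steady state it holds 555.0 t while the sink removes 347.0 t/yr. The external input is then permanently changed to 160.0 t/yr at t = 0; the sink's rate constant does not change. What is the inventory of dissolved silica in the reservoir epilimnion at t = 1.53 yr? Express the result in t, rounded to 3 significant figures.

τ = M₀/F₀ = 555.0/347.0 = 1.599 yr; rate constant k = 1/τ.
New steady state M_∞ = F₁/k = F₁·τ = 160.0 × 1.599 = 255.91 t.
M(t) = M_∞ + (M₀ − M_∞)·e^(−t/τ); t/τ = 1.53/1.599 = 0.9566, so e^(−t/τ) = 0.3842.
M(t) = 255.91 + 299.1 × 0.3842 = 370.82 t.

371 t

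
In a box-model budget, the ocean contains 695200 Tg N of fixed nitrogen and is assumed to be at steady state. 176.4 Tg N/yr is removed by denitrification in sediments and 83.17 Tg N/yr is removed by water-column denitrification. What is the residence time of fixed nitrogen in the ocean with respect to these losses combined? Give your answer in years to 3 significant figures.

Total removal = 176.4 + 83.17 = 259.57 Tg N/yr.
τ = M / ΣF_out = 695200 / 259.57 = 2678 yr.

2680 yr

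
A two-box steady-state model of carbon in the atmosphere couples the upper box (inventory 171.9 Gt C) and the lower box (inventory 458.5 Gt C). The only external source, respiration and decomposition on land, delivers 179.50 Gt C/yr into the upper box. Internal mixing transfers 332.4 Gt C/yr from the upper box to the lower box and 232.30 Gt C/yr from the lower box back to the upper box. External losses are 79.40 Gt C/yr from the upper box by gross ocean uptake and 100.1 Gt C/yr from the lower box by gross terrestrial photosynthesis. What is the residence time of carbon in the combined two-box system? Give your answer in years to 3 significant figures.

Residence time in the combined system uses the total inventory and the total *external* removal — internal exchanges between the two boxes cancel.
M_total = 171.9 + 458.5 = 630.40 Gt C.
ΣF_external_out = 79.40 + 100.1 = 179.50 Gt C/yr.
τ = M_total / ΣF_ext = 630.40 / 179.50 = 3.512 yr.

3.51 yr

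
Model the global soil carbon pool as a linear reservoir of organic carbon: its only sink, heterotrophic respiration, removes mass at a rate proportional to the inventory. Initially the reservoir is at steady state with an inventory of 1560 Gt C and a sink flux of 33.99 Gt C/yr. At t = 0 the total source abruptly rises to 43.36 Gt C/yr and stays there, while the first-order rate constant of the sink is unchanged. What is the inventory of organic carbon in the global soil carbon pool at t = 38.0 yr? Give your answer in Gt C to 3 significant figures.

τ = M₀/F₀ = 1560/33.99 = 45.90 yr; rate constant k = 1/τ.
New steady state M_∞ = F₁/k = F₁·τ = 43.36 × 45.90 = 1990.0 Gt C.
M(t) = M_∞ + (M₀ − M_∞)·e^(−t/τ); t/τ = 38.0/45.90 = 0.8280, so e^(−t/τ) = 0.4369.
M(t) = 1990.0 − 430.0 × 0.4369 = 1802.1 Gt C.

1800 Gt C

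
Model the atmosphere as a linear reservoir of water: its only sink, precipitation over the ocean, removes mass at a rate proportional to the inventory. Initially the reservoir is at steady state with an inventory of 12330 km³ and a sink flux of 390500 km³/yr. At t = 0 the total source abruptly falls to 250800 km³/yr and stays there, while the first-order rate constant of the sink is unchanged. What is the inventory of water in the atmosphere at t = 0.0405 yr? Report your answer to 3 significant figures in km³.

9140 km³

τ = M₀/F₀ = 12330/390500 = 0.03157 yr; rate constant k = 1/τ.
New steady state M_∞ = F₁/k = F₁·τ = 250800 × 0.03157 = 7919.0 km³.
M(t) = M_∞ + (M₀ − M_∞)·e^(−t/τ); t/τ = 0.0405/0.03157 = 1.283, so e^(−t/τ) = 0.2773.
M(t) = 7919.0 + 4411 × 0.2773 = 9142.1 km³.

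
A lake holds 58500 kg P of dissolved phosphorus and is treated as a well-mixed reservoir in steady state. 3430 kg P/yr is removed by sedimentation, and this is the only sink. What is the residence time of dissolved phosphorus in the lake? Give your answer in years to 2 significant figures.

17 yr

τ = M / F = 58500 / 3430 = 17.06 yr.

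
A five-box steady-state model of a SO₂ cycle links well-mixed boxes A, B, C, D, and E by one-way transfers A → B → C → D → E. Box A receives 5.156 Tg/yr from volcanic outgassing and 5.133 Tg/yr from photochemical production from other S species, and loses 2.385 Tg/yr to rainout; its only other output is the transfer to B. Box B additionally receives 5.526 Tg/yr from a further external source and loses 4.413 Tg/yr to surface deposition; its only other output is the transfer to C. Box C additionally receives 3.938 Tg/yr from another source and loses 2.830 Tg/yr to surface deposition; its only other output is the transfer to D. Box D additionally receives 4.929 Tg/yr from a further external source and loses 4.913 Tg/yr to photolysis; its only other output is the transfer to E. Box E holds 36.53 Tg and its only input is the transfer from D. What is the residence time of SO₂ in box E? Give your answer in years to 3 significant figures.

Box A: F(A→B) = (5.156 + 5.133) − 2.385 = 7.9040 Tg/yr.
Box B: F(B→C) = (7.9040 + 5.526) − 4.413 = 9.0170 Tg/yr.
Box C: F(C→D) = (9.0170 + 3.938) − 2.830 = 10.125 Tg/yr.
Box D: F(D→E) = (10.125 + 4.929) − 4.913 = 10.141 Tg/yr.
Box E throughput = its input = 10.141 Tg/yr; τ = 36.53 / 10.141 = 3.602 yr.

3.60 yr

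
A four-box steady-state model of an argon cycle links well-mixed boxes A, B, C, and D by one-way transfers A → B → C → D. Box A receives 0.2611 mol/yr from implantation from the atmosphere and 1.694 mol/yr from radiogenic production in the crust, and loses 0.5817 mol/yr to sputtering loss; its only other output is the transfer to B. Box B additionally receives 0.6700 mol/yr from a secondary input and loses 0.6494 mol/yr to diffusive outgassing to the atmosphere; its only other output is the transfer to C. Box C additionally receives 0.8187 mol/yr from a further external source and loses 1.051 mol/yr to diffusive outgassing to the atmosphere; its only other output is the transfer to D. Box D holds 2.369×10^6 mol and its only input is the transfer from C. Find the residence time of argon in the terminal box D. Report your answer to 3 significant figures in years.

2.04×10^6 yr

Box A: F(A→B) = (0.2611 + 1.694) − 0.5817 = 1.3734 mol/yr.
Box B: F(B→C) = (1.3734 + 0.6700) − 0.6494 = 1.3940 mol/yr.
Box C: F(C→D) = (1.3940 + 0.8187) − 1.051 = 1.1617 mol/yr.
Box D throughput = its input = 1.1617 mol/yr; τ = 2.369×10^6 / 1.1617 = 2.039×10^6 yr.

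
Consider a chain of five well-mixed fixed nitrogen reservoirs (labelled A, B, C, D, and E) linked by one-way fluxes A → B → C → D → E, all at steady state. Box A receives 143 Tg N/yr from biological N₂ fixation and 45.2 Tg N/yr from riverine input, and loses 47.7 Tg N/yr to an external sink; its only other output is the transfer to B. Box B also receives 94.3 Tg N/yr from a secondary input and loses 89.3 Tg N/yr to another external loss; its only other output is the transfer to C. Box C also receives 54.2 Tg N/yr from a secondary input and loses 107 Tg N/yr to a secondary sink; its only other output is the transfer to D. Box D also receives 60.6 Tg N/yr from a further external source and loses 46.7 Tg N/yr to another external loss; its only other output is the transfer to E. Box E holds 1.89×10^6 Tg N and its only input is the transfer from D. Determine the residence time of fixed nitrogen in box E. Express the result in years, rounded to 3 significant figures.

Box A: F(A→B) = (143 + 45.2) − 47.7 = 140.50 Tg N/yr.
Box B: F(B→C) = (140.50 + 94.3) − 89.3 = 145.50 Tg N/yr.
Box C: F(C→D) = (145.50 + 54.2) − 107 = 92.700 Tg N/yr.
Box D: F(D→E) = (92.700 + 60.6) − 46.7 = 106.60 Tg N/yr.
Box E throughput = its input = 106.60 Tg N/yr; τ = 1.89×10^6 / 106.60 = 17730 yr.

17700 yr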